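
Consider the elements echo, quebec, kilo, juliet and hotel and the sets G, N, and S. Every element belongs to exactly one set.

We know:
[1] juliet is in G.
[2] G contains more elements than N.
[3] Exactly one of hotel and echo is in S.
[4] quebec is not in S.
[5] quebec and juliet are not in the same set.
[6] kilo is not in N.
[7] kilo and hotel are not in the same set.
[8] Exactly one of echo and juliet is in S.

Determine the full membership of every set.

G = {hotel, juliet}; N = {quebec}; S = {echo, kilo}

From (1): juliet ∈ G.
From (4): quebec ∉ S.
From (6): kilo ∉ N.
(5): quebec ∉ G.
(8) (exactly one): echo ∈ S.
Only one set left: quebec ∈ N.
(3) (exactly one): hotel ∉ S.
Suppose kilo ∈ G: no assignment then satisfies all the clues, so kilo ∉ G.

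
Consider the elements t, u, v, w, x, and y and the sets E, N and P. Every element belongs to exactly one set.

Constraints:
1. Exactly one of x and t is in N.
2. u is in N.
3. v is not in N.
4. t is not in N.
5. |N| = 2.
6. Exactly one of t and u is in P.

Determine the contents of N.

N = {u, x}

From (2): u ∈ N.
From (3): v ∉ N.
From (4): t ∉ N.
(1) (exactly one): x ∈ N.
(5): N already has 2, so the rest are out.
(6) (exactly one): t ∈ P.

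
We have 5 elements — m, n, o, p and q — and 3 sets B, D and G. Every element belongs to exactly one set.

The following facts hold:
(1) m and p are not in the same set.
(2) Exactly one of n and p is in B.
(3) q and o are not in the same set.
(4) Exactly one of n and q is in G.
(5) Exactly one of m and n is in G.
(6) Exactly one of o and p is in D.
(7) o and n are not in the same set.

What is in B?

B = {p, q}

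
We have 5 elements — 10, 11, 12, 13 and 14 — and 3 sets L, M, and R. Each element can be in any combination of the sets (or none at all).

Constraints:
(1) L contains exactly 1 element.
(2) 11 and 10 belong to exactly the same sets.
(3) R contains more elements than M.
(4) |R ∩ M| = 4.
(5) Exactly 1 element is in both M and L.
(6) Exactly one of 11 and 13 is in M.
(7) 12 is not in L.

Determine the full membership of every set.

From (7): 12 ∉ L.
Suppose 10 ∈ L: no assignment then satisfies all the clues, so 10 ∉ L.

L = {14}; M = {10, 11, 12, 14}; R = {10, 11, 12, 13, 14}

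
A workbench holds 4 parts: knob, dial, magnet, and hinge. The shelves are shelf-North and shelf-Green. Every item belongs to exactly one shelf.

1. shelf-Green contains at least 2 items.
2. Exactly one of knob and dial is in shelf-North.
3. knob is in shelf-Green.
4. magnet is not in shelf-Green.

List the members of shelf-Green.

shelf-Green = {hinge, knob}

From (3): knob ∈ shelf-Green.
From (4): magnet ∉ shelf-Green.
(2) (exactly one): dial ∈ shelf-North.
Only one shelf left: magnet ∈ shelf-North.
(1): only 2 candidates remain for shelf-Green, so all are in.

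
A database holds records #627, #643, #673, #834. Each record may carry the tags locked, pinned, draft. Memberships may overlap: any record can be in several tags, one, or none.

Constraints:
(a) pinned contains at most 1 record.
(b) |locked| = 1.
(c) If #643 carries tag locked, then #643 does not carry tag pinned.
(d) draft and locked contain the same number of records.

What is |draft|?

1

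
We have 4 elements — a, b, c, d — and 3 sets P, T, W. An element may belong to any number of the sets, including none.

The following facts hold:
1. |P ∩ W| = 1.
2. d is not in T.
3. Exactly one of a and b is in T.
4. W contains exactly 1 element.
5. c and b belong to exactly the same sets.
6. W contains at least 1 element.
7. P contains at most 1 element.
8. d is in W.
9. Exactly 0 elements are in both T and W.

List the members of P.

P = {d}

From (2): d ∉ T.
From (8): d ∈ W.
(4): W already has 1, so the rest are out.
Suppose a ∈ P: no assignment then satisfies all the clues, so a ∉ P.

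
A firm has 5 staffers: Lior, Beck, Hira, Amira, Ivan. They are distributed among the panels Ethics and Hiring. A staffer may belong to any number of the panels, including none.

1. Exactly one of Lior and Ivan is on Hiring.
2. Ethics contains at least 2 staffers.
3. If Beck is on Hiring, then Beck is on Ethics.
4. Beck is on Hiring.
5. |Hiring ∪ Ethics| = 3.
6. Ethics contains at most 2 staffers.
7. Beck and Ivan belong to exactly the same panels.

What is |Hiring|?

From (4): Beck ∈ Hiring.
(3): Beck ∈ Ethics.
(7): Ivan matches Beck: Ivan ∈ Ethics.
(7): Ivan matches Beck: Ivan ∈ Hiring.
(1) (exactly one): Lior ∉ Hiring.
(6): Ethics already has 2, so the rest are out.

3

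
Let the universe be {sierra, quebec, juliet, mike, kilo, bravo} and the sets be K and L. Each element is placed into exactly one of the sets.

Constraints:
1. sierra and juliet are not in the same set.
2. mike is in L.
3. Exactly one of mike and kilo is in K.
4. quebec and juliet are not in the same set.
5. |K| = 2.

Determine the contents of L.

L = {bravo, mike, quebec, sierra}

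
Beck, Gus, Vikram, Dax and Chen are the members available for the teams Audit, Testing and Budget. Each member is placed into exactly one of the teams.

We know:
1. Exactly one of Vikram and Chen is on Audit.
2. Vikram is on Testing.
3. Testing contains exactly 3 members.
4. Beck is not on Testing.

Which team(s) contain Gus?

From (2): Vikram ∈ Testing.
From (4): Beck ∉ Testing.
(1) (exactly one): Chen ∈ Audit.
(3): only 3 candidates remain for Testing, so all are in.

Gus: Testing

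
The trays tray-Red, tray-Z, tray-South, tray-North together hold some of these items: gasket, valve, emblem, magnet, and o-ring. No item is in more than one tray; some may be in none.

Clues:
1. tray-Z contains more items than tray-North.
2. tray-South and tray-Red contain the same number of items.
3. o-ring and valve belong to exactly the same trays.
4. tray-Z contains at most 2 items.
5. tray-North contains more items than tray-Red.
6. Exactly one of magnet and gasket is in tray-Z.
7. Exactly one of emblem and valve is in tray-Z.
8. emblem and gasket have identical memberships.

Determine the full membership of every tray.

tray-Red = {}; tray-Z = {emblem, gasket}; tray-South = {}; tray-North = {magnet}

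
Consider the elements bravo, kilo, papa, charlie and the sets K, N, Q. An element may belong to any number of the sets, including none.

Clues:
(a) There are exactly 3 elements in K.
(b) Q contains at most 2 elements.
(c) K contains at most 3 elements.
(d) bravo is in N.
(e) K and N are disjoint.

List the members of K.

From (d): bravo ∈ N.
(e) (disjoint): bravo ∉ K.
(a): only 3 candidates remain for K, so all are in.
(e) (disjoint): kilo ∉ N.
(e) (disjoint): papa ∉ N.
(e) (disjoint): charlie ∉ N.

K = {charlie, kilo, papa}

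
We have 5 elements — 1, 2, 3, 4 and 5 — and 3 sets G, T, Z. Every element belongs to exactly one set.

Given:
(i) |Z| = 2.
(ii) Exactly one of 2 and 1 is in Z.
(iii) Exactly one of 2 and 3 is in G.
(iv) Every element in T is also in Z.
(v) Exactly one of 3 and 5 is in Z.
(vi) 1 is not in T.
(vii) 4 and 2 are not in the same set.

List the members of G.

G = {1, 3, 4}

From (vi): 1 ∉ T.
Suppose 1 ∉ G: no assignment then satisfies all the clues, so 1 ∈ G.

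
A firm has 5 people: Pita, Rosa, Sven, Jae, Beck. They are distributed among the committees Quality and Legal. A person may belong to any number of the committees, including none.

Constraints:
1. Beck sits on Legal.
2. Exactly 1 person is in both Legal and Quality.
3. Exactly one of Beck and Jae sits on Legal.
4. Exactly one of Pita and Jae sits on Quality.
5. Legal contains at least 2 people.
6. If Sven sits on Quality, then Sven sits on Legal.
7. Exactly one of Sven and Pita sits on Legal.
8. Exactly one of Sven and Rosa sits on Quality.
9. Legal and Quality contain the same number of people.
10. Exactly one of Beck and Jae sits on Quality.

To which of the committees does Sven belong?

Sven: Legal, Quality

From (1): Beck ∈ Legal.
(3) (exactly one): Jae ∉ Legal.
Suppose Sven ∉ Quality: no assignment then satisfies all the clues, so Sven ∈ Quality.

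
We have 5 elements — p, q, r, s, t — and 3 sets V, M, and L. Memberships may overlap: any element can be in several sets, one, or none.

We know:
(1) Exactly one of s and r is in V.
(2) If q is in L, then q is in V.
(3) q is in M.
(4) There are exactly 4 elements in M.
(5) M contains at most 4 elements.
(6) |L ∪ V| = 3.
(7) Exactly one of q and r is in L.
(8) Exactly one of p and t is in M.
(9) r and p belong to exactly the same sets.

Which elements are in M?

From (3): q ∈ M.
Suppose p ∉ M: no assignment then satisfies all the clues, so p ∈ M.

M = {p, q, r, s}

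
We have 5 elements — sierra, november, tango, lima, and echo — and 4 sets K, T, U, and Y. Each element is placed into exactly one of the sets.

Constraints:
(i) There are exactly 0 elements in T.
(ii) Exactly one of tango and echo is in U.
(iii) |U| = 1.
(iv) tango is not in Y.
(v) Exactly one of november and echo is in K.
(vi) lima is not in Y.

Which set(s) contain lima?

lima: K

From (iv): tango ∉ Y.
From (vi): lima ∉ Y.
(i): T already has 0, so the rest are out.
Suppose lima ∉ K: no assignment then satisfies all the clues, so lima ∈ K.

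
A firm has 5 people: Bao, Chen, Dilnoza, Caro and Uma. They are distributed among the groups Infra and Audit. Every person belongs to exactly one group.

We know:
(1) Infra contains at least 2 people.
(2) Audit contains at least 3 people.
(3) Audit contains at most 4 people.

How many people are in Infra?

2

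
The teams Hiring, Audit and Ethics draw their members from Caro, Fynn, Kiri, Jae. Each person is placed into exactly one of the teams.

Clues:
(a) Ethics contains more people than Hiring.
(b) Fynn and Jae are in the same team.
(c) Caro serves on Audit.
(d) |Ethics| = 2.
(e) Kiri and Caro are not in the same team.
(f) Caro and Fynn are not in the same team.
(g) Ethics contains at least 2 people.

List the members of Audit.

Audit = {Caro}

From (c): Caro ∈ Audit.
(e): Kiri ∉ Audit.
(f): Fynn ∉ Audit.
(b): Jae matches Fynn: Jae ∉ Audit.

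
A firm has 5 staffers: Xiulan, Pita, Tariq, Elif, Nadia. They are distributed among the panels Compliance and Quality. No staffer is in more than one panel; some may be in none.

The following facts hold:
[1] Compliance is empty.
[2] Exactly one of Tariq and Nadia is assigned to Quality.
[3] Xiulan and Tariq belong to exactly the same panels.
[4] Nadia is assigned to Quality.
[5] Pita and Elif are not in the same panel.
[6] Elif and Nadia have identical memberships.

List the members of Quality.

From (4): Nadia ∈ Quality.
(1): Compliance already has 0, so the rest are out.
(2) (exactly one): Tariq ∉ Quality.
(3): Xiulan matches Tariq: Xiulan ∉ Quality.
(6): Elif matches Nadia: Elif ∈ Quality.
(5): Pita ∉ Quality.

Quality = {Elif, Nadia}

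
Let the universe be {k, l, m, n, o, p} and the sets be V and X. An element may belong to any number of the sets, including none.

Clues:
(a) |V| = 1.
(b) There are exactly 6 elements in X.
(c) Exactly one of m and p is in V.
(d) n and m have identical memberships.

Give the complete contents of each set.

V = {p}; X = {k, l, m, n, o, p}

(b): only 6 candidates remain for X, so all are in.
Suppose k ∈ V: no assignment then satisfies all the clues, so k ∉ V.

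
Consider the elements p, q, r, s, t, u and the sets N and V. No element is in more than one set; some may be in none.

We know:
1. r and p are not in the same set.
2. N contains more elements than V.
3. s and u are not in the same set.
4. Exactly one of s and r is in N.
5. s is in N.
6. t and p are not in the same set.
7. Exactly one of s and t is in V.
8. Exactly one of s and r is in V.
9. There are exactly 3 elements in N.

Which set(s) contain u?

u: none

From (5): s ∈ N.
(3): u ∉ N.
(4) (exactly one): r ∉ N.
(7) (exactly one): t ∈ V.
(8) (exactly one): r ∈ V.
(9): only 3 candidates remain for N, so all are in.
Suppose u ∈ V: no assignment then satisfies all the clues, so u ∉ V.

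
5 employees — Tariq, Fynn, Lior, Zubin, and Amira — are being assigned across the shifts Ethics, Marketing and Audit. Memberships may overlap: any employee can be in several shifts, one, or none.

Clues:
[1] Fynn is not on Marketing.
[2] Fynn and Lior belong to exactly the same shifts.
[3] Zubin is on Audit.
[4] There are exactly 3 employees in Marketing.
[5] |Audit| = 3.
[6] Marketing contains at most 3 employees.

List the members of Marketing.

Marketing = {Amira, Tariq, Zubin}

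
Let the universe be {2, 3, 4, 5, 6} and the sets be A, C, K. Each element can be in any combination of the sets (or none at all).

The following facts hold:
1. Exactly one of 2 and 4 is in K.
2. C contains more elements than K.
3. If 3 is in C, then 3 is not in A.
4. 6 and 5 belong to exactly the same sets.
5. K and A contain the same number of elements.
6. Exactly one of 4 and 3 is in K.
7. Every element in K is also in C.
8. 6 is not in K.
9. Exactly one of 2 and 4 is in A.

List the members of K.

K = {4}

From (8): 6 ∉ K.
(4): 5 matches 6: 5 ∉ K.
Suppose 2 ∈ K: no assignment then satisfies all the clues, so 2 ∉ K.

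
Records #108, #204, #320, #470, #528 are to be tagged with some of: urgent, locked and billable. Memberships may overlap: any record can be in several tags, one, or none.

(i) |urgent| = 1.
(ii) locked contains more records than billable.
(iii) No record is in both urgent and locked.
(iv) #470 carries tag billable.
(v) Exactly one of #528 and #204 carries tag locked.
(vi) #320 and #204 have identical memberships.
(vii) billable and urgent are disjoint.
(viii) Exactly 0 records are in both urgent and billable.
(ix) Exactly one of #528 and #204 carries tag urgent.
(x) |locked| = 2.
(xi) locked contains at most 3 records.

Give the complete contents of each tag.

From (iv): #470 ∈ billable.
(vii) (disjoint): #470 ∉ urgent.
Suppose #108 ∈ urgent: no assignment then satisfies all the clues, so #108 ∉ urgent.

urgent = {#528}; locked = {#204, #320}; billable = {#470}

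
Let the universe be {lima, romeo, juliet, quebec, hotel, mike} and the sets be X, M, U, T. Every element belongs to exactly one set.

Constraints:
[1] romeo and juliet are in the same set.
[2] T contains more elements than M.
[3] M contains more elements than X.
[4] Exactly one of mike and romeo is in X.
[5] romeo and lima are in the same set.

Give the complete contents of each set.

X = {mike}; M = {hotel, quebec}; U = {}; T = {juliet, lima, romeo}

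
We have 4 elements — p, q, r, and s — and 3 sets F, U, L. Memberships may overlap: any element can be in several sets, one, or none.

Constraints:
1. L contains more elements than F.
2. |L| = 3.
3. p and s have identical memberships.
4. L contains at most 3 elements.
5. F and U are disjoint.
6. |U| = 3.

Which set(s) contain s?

s: L, U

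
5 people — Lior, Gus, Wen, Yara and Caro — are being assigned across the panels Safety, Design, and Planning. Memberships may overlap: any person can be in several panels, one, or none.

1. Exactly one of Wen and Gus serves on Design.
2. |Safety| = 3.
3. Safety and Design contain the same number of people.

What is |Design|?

3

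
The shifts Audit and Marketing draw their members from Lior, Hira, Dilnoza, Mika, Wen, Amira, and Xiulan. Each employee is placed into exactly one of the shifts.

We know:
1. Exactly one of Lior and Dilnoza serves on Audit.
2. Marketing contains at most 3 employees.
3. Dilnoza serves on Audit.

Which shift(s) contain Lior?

Lior: Marketing

From (3): Dilnoza ∈ Audit.
(1) (exactly one): Lior ∉ Audit.
Only one shift left: Lior ∈ Marketing.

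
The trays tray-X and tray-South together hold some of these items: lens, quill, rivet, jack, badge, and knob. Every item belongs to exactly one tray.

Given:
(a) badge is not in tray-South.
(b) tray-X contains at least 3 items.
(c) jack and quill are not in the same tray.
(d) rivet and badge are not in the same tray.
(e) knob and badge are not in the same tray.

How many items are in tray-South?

3

From (a): badge ∉ tray-South.
Only one tray left: badge ∈ tray-X.
(d): rivet ∉ tray-X.
(e): knob ∉ tray-X.
Only one tray left: rivet ∈ tray-South.
Only one tray left: knob ∈ tray-South.
Suppose lens ∉ tray-X: no assignment then satisfies all the clues, so lens ∈ tray-X.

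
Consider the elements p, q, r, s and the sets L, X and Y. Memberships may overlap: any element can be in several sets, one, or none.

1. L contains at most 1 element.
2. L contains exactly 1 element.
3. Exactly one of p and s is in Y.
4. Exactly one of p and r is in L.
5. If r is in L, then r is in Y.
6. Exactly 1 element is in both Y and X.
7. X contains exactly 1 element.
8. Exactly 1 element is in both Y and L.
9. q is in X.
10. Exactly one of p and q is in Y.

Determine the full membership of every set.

L = {r}; X = {q}; Y = {q, r, s}

From (9): q ∈ X.
(7): X already has 1, so the rest are out.
Suppose p ∈ L: no assignment then satisfies all the clues, so p ∉ L.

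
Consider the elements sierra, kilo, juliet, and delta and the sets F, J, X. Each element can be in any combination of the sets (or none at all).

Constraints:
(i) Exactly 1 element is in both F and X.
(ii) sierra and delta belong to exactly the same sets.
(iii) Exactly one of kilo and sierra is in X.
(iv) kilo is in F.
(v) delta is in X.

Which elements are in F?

F = {juliet, kilo}

From (iv): kilo ∈ F.
From (v): delta ∈ X.
(ii): sierra matches delta: sierra ∈ X.
(iii) (exactly one): kilo ∉ X.
Suppose sierra ∈ F: no assignment then satisfies all the clues, so sierra ∉ F.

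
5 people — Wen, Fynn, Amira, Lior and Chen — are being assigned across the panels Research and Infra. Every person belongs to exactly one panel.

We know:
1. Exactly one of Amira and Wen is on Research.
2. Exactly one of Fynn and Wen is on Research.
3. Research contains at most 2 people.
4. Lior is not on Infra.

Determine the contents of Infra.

From (4): Lior ∉ Infra.
Only one panel left: Lior ∈ Research.
Suppose Wen ∈ Infra: no assignment then satisfies all the clues, so Wen ∉ Infra.

Infra = {Amira, Chen, Fynn}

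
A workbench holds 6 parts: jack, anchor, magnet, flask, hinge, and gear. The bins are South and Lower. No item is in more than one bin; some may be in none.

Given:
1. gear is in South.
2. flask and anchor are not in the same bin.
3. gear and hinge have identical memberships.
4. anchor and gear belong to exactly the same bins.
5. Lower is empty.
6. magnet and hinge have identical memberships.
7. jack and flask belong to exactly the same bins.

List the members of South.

South = {anchor, gear, hinge, magnet}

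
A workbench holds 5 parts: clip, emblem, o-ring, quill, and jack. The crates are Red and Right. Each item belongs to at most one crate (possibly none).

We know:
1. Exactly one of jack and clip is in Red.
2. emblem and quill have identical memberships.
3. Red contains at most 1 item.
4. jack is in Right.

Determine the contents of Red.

Red = {clip}

From (4): jack ∈ Right.
(1) (exactly one): clip ∈ Red.
(3): Red already has 1, so the rest are out.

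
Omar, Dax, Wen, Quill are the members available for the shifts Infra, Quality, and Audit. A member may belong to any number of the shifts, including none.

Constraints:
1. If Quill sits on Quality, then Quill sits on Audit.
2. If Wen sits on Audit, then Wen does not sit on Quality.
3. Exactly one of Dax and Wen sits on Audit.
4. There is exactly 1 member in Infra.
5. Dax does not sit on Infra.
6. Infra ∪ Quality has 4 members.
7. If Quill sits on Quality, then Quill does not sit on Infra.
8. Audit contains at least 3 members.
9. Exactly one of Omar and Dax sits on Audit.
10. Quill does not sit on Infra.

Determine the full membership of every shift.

Infra = {Wen}; Quality = {Dax, Omar, Quill}; Audit = {Omar, Quill, Wen}

From (5): Dax ∉ Infra.
From (10): Quill ∉ Infra.
Suppose Omar ∈ Infra: no assignment then satisfies all the clues, so Omar ∉ Infra.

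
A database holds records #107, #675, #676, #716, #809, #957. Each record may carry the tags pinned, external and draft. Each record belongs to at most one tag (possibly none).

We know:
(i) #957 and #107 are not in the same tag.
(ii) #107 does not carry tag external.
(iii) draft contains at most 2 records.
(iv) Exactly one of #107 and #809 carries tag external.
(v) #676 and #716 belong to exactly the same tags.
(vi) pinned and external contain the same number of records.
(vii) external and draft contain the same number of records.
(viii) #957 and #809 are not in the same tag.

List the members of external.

external = {#809}

From (ii): #107 ∉ external.
(iv) (exactly one): #809 ∈ external.
(viii): #957 ∉ external.
Suppose #675 ∈ external: no assignment then satisfies all the clues, so #675 ∉ external.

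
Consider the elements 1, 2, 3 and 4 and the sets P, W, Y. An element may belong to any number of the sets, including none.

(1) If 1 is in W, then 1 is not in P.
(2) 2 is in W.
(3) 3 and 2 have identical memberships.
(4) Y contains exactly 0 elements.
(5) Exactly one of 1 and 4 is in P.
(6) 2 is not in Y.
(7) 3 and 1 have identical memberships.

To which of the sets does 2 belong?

From (2): 2 ∈ W.
From (6): 2 ∉ Y.
(3): 3 matches 2: 3 ∈ W.
(3): 3 matches 2: 3 ∉ Y.
(4): Y already has 0, so the rest are out.
(7): 1 matches 3: 1 ∈ W.
(1): 1 ∉ P.
(5) (exactly one): 4 ∈ P.
(7): 3 matches 1: 3 ∉ P.
(3): 2 matches 3: 2 ∉ P.

2: W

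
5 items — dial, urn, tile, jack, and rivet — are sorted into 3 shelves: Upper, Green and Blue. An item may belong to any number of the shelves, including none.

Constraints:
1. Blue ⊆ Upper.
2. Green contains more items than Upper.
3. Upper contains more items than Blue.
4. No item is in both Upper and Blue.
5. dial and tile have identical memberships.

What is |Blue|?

0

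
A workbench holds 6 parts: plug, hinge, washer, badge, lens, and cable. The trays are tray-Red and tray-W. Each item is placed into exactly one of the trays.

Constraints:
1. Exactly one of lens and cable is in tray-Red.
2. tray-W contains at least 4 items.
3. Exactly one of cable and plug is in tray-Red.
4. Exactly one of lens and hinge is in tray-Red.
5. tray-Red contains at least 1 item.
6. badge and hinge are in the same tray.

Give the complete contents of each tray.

tray-Red = {lens, plug}; tray-W = {badge, cable, hinge, washer}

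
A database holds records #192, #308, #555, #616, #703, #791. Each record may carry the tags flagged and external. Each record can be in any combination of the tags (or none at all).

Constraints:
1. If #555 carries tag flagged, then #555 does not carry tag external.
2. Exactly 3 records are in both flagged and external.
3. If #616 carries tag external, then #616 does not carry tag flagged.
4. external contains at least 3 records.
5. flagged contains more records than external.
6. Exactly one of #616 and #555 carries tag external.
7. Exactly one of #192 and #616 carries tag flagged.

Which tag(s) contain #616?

#616: external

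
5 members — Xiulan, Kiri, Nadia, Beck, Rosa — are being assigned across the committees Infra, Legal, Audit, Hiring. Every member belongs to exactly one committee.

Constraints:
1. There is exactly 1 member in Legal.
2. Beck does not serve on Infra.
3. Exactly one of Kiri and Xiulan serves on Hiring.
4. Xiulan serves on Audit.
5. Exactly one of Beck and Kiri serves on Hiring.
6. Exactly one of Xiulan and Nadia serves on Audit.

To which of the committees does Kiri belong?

From (2): Beck ∉ Infra.
From (4): Xiulan ∈ Audit.
(3) (exactly one): Kiri ∈ Hiring.
(5) (exactly one): Beck ∉ Hiring.
(6) (exactly one): Nadia ∉ Audit.

Kiri: Hiring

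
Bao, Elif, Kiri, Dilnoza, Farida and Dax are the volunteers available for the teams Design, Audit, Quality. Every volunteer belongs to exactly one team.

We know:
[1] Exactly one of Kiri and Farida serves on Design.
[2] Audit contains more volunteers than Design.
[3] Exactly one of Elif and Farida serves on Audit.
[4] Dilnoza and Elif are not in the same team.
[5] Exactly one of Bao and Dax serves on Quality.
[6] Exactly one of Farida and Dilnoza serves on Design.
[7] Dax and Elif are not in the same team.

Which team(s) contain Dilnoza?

Dilnoza: Quality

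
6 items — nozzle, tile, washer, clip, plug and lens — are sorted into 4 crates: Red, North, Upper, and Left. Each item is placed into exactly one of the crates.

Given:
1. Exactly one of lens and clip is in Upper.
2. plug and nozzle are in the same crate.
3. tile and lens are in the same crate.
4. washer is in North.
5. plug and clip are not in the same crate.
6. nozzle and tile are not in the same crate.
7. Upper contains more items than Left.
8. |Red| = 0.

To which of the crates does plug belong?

plug: North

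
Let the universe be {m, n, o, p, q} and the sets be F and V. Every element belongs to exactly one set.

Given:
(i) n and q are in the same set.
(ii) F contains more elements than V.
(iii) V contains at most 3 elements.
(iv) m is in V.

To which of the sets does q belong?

From (iv): m ∈ V.
Suppose q ∉ F: no assignment then satisfies all the clues, so q ∈ F.

q: F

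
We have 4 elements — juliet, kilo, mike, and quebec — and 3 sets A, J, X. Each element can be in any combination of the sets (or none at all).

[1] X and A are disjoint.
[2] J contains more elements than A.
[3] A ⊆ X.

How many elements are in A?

0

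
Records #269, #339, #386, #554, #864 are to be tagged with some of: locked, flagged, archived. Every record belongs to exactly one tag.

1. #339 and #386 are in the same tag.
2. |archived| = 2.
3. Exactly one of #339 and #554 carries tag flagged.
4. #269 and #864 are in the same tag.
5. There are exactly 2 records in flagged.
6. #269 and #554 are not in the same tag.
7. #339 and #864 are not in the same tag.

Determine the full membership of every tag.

locked = {#554}; flagged = {#339, #386}; archived = {#269, #864}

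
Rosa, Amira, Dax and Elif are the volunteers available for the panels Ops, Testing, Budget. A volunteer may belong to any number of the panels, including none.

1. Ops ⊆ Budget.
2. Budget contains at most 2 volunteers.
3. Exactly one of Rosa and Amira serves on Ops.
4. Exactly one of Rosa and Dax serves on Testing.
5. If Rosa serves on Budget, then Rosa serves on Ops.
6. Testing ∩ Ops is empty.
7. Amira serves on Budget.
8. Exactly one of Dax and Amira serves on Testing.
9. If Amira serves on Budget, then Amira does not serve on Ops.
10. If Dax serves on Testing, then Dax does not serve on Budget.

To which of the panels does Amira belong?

From (7): Amira ∈ Budget.
(9): Amira ∉ Ops.
(3) (exactly one): Rosa ∈ Ops.
(6) (disjoint): Rosa ∉ Testing.
(1) with Rosa ∈ Ops: Rosa ∈ Budget.
(2): Budget already has 2, so the rest are out.
(4) (exactly one): Dax ∈ Testing.
(6) (disjoint): Dax ∉ Ops.
(8) (exactly one): Amira ∉ Testing.
(1) contrapositive: Elif ∉ Ops.

Amira: Budget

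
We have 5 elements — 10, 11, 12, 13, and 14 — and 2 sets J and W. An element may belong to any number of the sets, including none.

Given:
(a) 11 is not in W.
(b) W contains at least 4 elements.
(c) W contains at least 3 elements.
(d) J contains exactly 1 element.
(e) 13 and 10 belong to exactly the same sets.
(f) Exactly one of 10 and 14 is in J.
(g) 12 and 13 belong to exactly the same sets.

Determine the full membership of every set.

J = {14}; W = {10, 12, 13, 14}

From (a): 11 ∉ W.
(b): only 4 candidates remain for W, so all are in.
Suppose 10 ∈ J: no assignment then satisfies all the clues, so 10 ∉ J.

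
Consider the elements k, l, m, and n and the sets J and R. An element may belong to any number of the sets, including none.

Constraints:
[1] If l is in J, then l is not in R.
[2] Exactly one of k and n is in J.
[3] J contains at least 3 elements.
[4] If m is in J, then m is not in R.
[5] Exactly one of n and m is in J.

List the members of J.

J = {k, l, m}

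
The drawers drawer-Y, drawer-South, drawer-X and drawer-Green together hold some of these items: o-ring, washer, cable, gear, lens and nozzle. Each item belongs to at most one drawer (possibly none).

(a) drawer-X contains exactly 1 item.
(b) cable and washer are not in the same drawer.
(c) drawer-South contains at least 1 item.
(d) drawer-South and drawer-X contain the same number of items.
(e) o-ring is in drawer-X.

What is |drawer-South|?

1

From (e): o-ring ∈ drawer-X.
(a): drawer-X already has 1, so the rest are out.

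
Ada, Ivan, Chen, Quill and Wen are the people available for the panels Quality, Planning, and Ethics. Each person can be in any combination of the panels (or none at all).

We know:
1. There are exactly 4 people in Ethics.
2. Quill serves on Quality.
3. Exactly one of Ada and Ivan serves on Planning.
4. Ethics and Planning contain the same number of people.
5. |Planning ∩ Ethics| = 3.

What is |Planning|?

4

From (2): Quill ∈ Quality.
Suppose Chen ∉ Planning: no assignment then satisfies all the clues, so Chen ∈ Planning.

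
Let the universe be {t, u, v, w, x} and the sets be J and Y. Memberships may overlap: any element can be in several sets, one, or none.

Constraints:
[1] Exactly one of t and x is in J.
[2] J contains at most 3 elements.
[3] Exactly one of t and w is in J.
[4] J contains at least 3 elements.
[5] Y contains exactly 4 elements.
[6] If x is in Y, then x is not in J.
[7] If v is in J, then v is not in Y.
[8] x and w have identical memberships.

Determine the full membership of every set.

J = {t, u, v}; Y = {t, u, w, x}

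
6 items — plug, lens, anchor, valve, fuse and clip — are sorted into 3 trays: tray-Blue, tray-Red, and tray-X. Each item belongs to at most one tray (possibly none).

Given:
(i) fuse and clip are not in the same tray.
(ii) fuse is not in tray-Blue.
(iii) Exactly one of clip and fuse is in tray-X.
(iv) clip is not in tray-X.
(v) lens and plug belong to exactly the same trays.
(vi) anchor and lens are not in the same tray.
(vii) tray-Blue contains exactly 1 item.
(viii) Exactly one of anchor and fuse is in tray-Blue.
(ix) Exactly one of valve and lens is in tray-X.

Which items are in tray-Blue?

From (ii): fuse ∉ tray-Blue.
From (iv): clip ∉ tray-X.
(iii) (exactly one): fuse ∈ tray-X.
(viii) (exactly one): anchor ∈ tray-Blue.
(vi): lens ∉ tray-Blue.
(vii): tray-Blue already has 1, so the rest are out.

tray-Blue = {anchor}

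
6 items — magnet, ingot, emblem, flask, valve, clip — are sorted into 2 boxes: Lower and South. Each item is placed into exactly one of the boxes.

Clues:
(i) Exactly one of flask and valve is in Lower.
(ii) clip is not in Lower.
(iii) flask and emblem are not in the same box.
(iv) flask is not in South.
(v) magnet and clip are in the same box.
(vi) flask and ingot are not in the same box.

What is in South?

From (ii): clip ∉ Lower.
From (iv): flask ∉ South.
(v): magnet matches clip: magnet ∉ Lower.
Only one box left: magnet ∈ South.
Only one box left: flask ∈ Lower.
Only one box left: clip ∈ South.
(i) (exactly one): valve ∉ Lower.
(iii): emblem ∉ Lower.
(vi): ingot ∉ Lower.
Only one box left: ingot ∈ South.
Only one box left: emblem ∈ South.
Only one box left: valve ∈ South.

South = {clip, emblem, ingot, magnet, valve}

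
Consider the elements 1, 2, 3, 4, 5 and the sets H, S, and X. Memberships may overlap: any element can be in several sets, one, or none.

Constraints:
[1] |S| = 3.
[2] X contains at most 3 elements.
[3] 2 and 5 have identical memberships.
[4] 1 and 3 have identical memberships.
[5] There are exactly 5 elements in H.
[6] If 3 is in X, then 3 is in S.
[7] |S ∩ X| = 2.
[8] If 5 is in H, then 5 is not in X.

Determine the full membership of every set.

H = {1, 2, 3, 4, 5}; S = {1, 3, 4}; X = {1, 3}

(5): only 5 candidates remain for H, so all are in.
(8): 5 ∉ X.
(3): 2 matches 5: 2 ∉ X.
Suppose 1 ∉ S: no assignment then satisfies all the clues, so 1 ∈ S.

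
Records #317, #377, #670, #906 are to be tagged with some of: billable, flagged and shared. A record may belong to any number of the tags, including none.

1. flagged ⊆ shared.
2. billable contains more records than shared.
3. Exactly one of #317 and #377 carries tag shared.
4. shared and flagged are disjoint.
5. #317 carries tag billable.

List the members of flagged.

flagged = {}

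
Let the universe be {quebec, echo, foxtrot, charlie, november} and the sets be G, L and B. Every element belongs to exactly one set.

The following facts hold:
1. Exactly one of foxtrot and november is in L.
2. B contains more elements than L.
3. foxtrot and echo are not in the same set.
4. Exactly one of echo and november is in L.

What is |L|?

1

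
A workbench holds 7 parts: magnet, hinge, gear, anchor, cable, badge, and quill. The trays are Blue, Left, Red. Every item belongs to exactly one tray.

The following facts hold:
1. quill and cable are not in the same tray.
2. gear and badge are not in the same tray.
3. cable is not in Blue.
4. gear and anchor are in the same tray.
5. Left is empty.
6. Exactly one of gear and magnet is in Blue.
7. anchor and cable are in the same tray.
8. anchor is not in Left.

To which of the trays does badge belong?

badge: Blue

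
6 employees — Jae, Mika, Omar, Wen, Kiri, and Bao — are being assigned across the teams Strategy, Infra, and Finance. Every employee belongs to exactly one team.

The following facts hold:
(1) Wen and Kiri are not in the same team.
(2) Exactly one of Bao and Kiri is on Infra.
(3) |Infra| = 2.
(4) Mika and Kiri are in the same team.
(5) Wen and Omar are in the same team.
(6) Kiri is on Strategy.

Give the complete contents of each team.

Strategy = {Kiri, Mika}; Infra = {Bao, Jae}; Finance = {Omar, Wen}

From (6): Kiri ∈ Strategy.
(1): Wen ∉ Strategy.
(2) (exactly one): Bao ∈ Infra.
(4): Mika matches Kiri: Mika ∈ Strategy.
(5): Omar matches Wen: Omar ∉ Strategy.
Suppose Jae ∈ Strategy: no assignment then satisfies all the clues, so Jae ∉ Strategy.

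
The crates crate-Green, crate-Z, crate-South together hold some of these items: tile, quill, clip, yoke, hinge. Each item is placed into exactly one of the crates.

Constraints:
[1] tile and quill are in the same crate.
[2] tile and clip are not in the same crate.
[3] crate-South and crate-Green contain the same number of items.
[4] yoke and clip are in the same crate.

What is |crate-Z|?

1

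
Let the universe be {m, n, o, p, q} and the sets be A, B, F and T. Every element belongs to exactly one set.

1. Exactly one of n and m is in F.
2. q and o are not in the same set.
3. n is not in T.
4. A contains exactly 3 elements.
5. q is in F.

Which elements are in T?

T = {}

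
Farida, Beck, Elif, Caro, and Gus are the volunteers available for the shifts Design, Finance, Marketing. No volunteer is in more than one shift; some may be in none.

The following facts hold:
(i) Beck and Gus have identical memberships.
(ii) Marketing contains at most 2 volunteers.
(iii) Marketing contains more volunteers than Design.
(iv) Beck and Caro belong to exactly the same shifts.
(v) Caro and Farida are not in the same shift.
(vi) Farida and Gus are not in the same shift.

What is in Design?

Design = {}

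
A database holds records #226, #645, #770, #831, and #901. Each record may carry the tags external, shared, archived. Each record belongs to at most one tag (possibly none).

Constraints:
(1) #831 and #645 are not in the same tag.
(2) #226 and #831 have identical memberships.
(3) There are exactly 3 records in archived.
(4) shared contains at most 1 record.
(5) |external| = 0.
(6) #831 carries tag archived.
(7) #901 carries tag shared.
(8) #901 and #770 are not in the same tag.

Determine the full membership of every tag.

external = {}; shared = {#901}; archived = {#226, #770, #831}

From (6): #831 ∈ archived.
From (7): #901 ∈ shared.
(1): #645 ∉ archived.
(2): #226 matches #831: #226 ∉ external.
(2): #226 matches #831: #226 ∉ shared.
(2): #226 matches #831: #226 ∈ archived.
(3): only 3 candidates remain for archived, so all are in.
(4): shared already has 1, so the rest are out.
(5): external already has 0, so the rest are out.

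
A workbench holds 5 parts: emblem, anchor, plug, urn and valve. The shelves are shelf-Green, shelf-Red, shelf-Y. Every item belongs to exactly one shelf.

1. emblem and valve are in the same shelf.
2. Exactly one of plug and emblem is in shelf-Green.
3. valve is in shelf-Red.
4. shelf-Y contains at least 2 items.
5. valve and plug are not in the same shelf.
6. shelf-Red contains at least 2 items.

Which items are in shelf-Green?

shelf-Green = {plug}

From (3): valve ∈ shelf-Red.
(1): emblem matches valve: emblem ∉ shelf-Green.
(1): emblem matches valve: emblem ∈ shelf-Red.
(2) (exactly one): plug ∈ shelf-Green.
(4): only 2 candidates remain for shelf-Y, so all are in.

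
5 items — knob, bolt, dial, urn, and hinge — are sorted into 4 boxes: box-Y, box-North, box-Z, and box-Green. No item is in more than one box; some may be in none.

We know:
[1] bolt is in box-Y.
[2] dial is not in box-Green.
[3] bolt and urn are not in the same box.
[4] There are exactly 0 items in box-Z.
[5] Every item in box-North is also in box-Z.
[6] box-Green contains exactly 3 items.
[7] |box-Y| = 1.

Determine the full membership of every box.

From (1): bolt ∈ box-Y.
From (2): dial ∉ box-Green.
(3): urn ∉ box-Y.
(4): box-Z already has 0, so the rest are out.
(5) contrapositive: knob ∉ box-North.
(5) contrapositive: dial ∉ box-North.
(5) contrapositive: urn ∉ box-North.
(5) contrapositive: hinge ∉ box-North.
(6): only 3 candidates remain for box-Green, so all are in.
(7): box-Y already has 1, so the rest are out.

box-Y = {bolt}; box-North = {}; box-Z = {}; box-Green = {hinge, knob, urn}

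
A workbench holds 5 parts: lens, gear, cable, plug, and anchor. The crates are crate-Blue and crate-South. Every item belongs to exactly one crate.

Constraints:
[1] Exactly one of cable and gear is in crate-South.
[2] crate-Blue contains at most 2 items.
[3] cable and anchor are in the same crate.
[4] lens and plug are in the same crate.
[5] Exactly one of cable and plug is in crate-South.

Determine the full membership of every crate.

crate-Blue = {anchor, cable}; crate-South = {gear, lens, plug}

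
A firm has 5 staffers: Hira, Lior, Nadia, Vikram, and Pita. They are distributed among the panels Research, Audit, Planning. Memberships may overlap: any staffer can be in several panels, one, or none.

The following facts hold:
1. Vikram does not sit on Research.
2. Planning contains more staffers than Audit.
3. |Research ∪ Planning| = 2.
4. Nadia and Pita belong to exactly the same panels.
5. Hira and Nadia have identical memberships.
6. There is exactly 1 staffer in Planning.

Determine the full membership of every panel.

Research = {Lior}; Audit = {}; Planning = {Vikram}

From (1): Vikram ∉ Research.
Suppose Hira ∈ Research: no assignment then satisfies all the clues, so Hira ∉ Research.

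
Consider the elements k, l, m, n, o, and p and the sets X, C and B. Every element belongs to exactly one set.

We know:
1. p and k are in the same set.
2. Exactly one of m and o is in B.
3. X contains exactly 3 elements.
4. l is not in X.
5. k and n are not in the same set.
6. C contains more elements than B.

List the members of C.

C = {l, n}

From (4): l ∉ X.
Suppose k ∈ C: no assignment then satisfies all the clues, so k ∉ C.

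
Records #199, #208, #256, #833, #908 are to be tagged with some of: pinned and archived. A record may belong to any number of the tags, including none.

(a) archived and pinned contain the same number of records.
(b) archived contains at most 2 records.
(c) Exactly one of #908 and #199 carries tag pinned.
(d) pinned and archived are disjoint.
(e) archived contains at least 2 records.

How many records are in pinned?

2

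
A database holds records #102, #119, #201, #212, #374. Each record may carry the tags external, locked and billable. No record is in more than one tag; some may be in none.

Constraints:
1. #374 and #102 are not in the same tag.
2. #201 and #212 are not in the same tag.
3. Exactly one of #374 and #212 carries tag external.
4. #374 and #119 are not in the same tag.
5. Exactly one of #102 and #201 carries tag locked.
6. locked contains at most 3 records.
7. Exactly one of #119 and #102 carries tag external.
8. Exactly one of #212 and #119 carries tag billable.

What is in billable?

billable = {#119}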